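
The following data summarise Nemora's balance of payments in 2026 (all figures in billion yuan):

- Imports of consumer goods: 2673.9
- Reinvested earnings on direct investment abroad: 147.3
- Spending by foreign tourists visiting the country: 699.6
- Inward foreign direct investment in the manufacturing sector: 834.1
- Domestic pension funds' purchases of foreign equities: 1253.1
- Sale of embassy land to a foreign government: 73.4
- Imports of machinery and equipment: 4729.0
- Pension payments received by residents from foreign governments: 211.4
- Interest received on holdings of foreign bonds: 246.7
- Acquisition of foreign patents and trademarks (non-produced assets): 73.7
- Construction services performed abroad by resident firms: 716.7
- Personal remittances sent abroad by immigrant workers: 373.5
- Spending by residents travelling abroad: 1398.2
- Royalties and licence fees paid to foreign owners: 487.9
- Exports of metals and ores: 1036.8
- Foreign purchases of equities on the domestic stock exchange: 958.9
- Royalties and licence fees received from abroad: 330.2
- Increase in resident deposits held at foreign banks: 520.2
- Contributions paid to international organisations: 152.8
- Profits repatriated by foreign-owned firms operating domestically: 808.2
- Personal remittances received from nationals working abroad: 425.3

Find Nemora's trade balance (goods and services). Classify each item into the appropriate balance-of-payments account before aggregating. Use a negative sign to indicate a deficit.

-6505.7

Goods: -4729.0 + 1036.8 - 2673.9 = -6366.1
Services: -1398.2 - 487.9 + 716.7 + 330.2 + 699.6 = -139.6
Trade balance = -6366.1 + (-139.6) = -6505.7
(Excluded from the trade balance — primary income: reinvested earnings on direct investment abroad 147.3, interest received on holdings of foreign bonds 246.7, profits repatriated by foreign-owned firms operating domestically 808.2; financial account: inward foreign direct investment in the manufacturing sector 834.1, domestic pension funds' purchases of foreign equities 1253.1, foreign purchases of equities on the domestic stock exchange 958.9, increase in resident deposits held at foreign banks 520.2; capital account: sale of embassy land to a foreign government 73.4, acquisition of foreign patents and trademarks (non-produced assets) 73.7; secondary income: pension payments received by residents from foreign governments 211.4, personal remittances sent abroad by immigrant workers 373.5, contributions paid to international organisations 152.8, personal remittances received from nationals working abroad 425.3.)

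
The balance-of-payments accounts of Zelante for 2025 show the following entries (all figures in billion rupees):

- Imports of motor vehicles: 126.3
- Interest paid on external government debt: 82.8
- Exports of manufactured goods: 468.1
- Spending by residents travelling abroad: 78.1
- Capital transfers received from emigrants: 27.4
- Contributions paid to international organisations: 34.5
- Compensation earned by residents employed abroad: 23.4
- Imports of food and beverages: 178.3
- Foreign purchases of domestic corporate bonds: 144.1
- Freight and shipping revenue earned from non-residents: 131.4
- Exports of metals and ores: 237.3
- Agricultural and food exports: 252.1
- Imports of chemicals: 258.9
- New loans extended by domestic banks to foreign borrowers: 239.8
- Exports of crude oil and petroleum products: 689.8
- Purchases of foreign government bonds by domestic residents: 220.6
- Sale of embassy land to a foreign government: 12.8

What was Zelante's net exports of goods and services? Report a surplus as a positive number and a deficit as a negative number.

1137.1

Goods: -178.3 + 689.8 + 237.3 + 252.1 - 126.3 + 468.1 - 258.9 = 1083.8
Services: -78.1 + 131.4 = 53.3
Trade balance = 1083.8 + 53.3 = 1137.1
(Excluded from the trade balance — primary income: interest paid on external government debt 82.8, compensation earned by residents employed abroad 23.4; capital account: capital transfers received from emigrants 27.4, sale of embassy land to a foreign government 12.8; secondary income: contributions paid to international organisations 34.5; financial account: foreign purchases of domestic corporate bonds 144.1, new loans extended by domestic banks to foreign borrowers 239.8, purchases of foreign government bonds by domestic residents 220.6.)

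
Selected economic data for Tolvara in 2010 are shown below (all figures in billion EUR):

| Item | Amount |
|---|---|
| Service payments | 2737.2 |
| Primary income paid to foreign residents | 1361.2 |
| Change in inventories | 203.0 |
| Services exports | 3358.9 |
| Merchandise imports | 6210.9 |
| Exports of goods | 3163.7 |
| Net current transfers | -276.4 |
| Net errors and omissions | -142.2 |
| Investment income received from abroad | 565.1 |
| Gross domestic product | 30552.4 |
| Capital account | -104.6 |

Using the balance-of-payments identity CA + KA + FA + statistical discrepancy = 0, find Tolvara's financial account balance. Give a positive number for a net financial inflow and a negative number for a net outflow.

Goods balance = 3163.7 - 6210.9 = -3047.2
Services balance = 3358.9 - 2737.2 = 621.7
Trade balance (goods + services) = -3047.2 + 621.7 = -2425.5
Net primary income = 565.1 - 1361.2 = -796.1
Net secondary income = -276.4
Current account = -2425.5 + (-796.1) + (-276.4) = -3498.0
Financial account = -(-3498.0 + (-104.6) + (-142.2)) = 3744.8

3744.8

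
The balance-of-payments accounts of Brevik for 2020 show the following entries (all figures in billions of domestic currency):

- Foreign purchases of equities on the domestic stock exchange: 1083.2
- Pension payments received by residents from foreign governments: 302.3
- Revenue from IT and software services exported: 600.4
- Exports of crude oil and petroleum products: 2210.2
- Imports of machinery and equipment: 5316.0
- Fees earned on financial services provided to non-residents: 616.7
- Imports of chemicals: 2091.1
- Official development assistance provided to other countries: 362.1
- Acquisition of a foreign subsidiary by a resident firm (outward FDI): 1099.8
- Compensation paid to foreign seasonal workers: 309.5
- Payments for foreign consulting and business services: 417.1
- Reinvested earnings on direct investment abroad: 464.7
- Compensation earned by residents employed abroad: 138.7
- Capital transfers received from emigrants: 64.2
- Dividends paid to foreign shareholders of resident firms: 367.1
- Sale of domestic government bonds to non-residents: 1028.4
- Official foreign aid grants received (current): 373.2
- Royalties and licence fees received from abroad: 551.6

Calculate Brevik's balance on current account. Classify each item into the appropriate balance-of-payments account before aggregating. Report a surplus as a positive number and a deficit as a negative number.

Goods: -2091.1 + 2210.2 - 5316.0 = -5196.9
Services: 600.4 + 551.6 + 616.7 - 417.1 = 1351.6
Primary income: -367.1 - 309.5 + 138.7 + 464.7 = -73.2
Secondary income: 373.2 + 302.3 - 362.1 = 313.4
Current account = (-5196.9) + 1351.6 + (-73.2) + 313.4 = -3605.1
(Excluded from the current account — financial account: foreign purchases of equities on the domestic stock exchange 1083.2, acquisition of a foreign subsidiary by a resident firm (outward FDI) 1099.8, sale of domestic government bonds to non-residents 1028.4; capital account: capital transfers received from emigrants 64.2.)

-3605.1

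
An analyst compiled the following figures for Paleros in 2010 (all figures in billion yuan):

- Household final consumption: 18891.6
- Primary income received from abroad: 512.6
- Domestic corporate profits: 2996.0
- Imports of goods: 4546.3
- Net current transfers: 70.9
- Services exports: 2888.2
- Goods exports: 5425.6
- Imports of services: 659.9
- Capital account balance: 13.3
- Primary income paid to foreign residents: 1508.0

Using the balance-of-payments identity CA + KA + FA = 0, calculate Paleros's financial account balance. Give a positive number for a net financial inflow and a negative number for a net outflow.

-2196.4

Goods balance = 5425.6 - 4546.3 = 879.3
Services balance = 2888.2 - 659.9 = 2228.3
Trade balance (goods + services) = 879.3 + 2228.3 = 3107.6
Net primary income = 512.6 - 1508.0 = -995.4
Net secondary income = 70.9
Current account = 3107.6 + (-995.4) + 70.9 = 2183.1
Financial account = -(2183.1 + 13.3) = -2196.4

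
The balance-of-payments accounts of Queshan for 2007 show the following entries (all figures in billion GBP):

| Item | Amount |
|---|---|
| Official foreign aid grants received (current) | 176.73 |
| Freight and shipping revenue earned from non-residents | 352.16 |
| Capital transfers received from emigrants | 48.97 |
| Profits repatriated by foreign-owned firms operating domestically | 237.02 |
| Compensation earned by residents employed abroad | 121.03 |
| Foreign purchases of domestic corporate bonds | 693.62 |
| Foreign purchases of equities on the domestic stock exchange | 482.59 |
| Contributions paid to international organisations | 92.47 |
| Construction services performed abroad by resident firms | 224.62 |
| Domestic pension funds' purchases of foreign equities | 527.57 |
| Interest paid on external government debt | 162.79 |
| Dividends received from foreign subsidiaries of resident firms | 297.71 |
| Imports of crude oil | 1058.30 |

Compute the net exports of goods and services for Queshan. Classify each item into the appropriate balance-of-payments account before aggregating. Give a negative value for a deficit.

-481.52

Goods: -1058.30
Services: 352.16 + 224.62 = 576.78
Trade balance = -1058.30 + 576.78 = -481.52
(Excluded from the trade balance — secondary income: official foreign aid grants received (current) 176.73, contributions paid to international organisations 92.47; capital account: capital transfers received from emigrants 48.97; primary income: profits repatriated by foreign-owned firms operating domestically 237.02, compensation earned by residents employed abroad 121.03, interest paid on external government debt 162.79, dividends received from foreign subsidiaries of resident firms 297.71; financial account: foreign purchases of domestic corporate bonds 693.62, foreign purchases of equities on the domestic stock exchange 482.59, domestic pension funds' purchases of foreign equities 527.57.)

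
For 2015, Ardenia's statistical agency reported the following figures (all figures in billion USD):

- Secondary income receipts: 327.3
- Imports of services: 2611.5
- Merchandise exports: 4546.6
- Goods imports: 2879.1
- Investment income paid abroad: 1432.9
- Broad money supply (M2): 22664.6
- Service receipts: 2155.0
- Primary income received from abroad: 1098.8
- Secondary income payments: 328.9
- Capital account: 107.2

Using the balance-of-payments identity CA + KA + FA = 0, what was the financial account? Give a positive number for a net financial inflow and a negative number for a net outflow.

-982.5

Goods balance = 4546.6 - 2879.1 = 1667.5
Services balance = 2155.0 - 2611.5 = -456.5
Trade balance (goods + services) = 1667.5 + (-456.5) = 1211.0
Net primary income = 1098.8 - 1432.9 = -334.1
Net secondary income = 327.3 - 328.9 = -1.6
Current account = 1211.0 + (-334.1) + (-1.6) = 875.3
Financial account = -(875.3 + 107.2) = -982.5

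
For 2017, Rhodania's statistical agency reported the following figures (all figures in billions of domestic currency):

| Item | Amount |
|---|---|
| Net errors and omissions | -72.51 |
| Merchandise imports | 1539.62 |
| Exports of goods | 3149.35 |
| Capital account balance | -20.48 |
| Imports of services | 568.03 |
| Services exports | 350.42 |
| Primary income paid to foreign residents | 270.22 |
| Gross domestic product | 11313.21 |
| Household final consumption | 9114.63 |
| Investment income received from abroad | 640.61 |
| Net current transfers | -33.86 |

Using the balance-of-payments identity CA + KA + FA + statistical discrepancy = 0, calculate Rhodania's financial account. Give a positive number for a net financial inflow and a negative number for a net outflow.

Goods balance = 3149.35 - 1539.62 = 1609.73
Services balance = 350.42 - 568.03 = -217.61
Trade balance (goods + services) = 1609.73 + (-217.61) = 1392.12
Net primary income = 640.61 - 270.22 = 370.39
Net secondary income = -33.86
Current account = 1392.12 + 370.39 + (-33.86) = 1728.65
Financial account = -(1728.65 + (-20.48) + (-72.51)) = -1635.66

-1635.66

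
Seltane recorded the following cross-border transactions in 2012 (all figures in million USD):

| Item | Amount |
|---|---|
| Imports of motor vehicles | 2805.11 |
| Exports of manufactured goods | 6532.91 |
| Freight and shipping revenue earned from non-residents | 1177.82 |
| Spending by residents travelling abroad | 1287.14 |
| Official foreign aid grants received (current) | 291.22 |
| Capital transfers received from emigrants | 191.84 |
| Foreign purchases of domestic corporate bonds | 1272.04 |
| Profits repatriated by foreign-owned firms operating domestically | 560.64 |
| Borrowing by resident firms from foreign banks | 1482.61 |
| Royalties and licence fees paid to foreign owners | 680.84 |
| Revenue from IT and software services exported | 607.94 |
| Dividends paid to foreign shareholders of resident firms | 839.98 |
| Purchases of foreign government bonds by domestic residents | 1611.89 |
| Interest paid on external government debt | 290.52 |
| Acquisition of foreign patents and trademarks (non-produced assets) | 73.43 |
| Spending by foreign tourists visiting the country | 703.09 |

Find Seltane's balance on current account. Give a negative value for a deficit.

Goods: 6532.91 - 2805.11 = 3727.80
Services: 607.94 + 703.09 - 680.84 + 1177.82 - 1287.14 = 520.87
Primary income: -560.64 - 839.98 - 290.52 = -1691.14
Secondary income: 291.22
Current account = 3727.80 + 520.87 + (-1691.14) + 291.22 = 2848.75
(Excluded from the current account — capital account: capital transfers received from emigrants 191.84, acquisition of foreign patents and trademarks (non-produced assets) 73.43; financial account: foreign purchases of domestic corporate bonds 1272.04, borrowing by resident firms from foreign banks 1482.61, purchases of foreign government bonds by domestic residents 1611.89.)

2848.75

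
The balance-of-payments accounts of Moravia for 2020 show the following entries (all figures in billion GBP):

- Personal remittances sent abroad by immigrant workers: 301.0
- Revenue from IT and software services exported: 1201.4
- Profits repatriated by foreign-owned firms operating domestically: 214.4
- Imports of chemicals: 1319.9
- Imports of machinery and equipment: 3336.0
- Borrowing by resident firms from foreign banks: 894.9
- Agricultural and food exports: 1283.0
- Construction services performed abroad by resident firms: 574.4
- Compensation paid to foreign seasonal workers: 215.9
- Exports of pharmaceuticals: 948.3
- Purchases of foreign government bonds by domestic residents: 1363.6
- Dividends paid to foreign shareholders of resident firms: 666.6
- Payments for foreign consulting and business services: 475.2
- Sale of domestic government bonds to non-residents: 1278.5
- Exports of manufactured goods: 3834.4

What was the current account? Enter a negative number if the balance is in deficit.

Goods: 1283.0 + 948.3 - 1319.9 - 3336.0 + 3834.4 = 1409.8
Services: 1201.4 + 574.4 - 475.2 = 1300.6
Primary income: -215.9 - 666.6 - 214.4 = -1096.9
Secondary income: -301.0
Current account = 1409.8 + 1300.6 + (-1096.9) + (-301.0) = 1312.5
(Excluded from the current account — financial account: borrowing by resident firms from foreign banks 894.9, purchases of foreign government bonds by domestic residents 1363.6, sale of domestic government bonds to non-residents 1278.5.)

1312.5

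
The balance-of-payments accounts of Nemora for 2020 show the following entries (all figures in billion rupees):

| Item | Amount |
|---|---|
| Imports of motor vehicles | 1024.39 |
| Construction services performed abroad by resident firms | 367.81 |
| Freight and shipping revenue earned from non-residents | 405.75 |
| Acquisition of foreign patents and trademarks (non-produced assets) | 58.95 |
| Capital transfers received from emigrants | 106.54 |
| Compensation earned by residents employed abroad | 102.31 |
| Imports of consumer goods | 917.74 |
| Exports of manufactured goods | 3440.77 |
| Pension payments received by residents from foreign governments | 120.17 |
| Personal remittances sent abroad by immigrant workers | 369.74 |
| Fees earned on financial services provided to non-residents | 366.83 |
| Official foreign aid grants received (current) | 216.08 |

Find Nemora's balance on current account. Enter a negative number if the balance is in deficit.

Goods: 3440.77 - 1024.39 - 917.74 = 1498.64
Services: 405.75 + 366.83 + 367.81 = 1140.39
Primary income: 102.31
Secondary income: 216.08 + 120.17 - 369.74 = -33.49
Current account = 1498.64 + 1140.39 + 102.31 + (-33.49) = 2707.85
(Excluded from the current account — capital account: acquisition of foreign patents and trademarks (non-produced assets) 58.95, capital transfers received from emigrants 106.54.)

2707.85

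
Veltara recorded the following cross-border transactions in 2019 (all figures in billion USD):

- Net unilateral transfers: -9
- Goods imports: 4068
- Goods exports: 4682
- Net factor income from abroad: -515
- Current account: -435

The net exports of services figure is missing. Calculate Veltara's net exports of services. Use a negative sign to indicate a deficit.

Current account = goods balance + services balance + net primary income + net secondary income
Sum of the known components = 90
Net exports of services = CA - (known components) = -435 - 90 = -525

-525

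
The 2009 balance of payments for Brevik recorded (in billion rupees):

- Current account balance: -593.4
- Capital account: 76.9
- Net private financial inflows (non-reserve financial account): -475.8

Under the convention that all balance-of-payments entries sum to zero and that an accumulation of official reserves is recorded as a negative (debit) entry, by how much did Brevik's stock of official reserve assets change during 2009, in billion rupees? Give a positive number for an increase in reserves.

Official reserve transactions balance = -((-593.4) + 76.9 + (-475.8)) = 992.3
An accumulation of reserves is recorded as a debit (negative entry), so the change in the stock of reserves is the negative of that balance.
Change in official reserves = -(992.3) = -992.3

-992.3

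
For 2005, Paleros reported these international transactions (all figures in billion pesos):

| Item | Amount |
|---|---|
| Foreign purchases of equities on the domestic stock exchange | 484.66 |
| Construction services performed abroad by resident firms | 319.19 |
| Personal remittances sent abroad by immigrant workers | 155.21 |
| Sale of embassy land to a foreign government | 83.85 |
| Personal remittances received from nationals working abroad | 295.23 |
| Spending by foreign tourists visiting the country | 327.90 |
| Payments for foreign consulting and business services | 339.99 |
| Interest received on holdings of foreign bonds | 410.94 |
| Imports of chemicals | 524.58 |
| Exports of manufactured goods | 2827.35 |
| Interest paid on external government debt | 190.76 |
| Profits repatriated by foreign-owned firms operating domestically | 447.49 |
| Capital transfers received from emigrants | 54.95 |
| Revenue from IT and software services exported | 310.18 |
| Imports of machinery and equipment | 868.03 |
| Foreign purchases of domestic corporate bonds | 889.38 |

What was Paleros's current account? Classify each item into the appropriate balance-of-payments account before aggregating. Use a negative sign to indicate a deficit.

Goods: -868.03 + 2827.35 - 524.58 = 1434.74
Services: 319.19 - 339.99 + 310.18 + 327.90 = 617.28
Primary income: 410.94 - 447.49 - 190.76 = -227.31
Secondary income: -155.21 + 295.23 = 140.02
Current account = 1434.74 + 617.28 + (-227.31) + 140.02 = 1964.73
(Excluded from the current account — financial account: foreign purchases of equities on the domestic stock exchange 484.66, foreign purchases of domestic corporate bonds 889.38; capital account: sale of embassy land to a foreign government 83.85, capital transfers received from emigrants 54.95.)

1964.73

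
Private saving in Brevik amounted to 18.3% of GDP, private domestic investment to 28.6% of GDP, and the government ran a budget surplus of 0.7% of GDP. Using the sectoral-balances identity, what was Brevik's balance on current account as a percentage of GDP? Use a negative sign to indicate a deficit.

-9.6

By the sectoral-balances identity, CA = (S_private - I) + (T - G).
Private balance = 18.3 - 28.6 = -10.3
Government balance (T - G) = 0.7
CA = -10.3 + 0.7 = -9.6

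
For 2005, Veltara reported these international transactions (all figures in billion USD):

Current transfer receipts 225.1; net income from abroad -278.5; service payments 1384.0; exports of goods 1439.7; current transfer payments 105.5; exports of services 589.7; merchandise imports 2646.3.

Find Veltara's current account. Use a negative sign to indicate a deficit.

-2159.8

Goods balance = 1439.7 - 2646.3 = -1206.6
Services balance = 589.7 - 1384.0 = -794.3
Trade balance (goods + services) = -1206.6 + (-794.3) = -2000.9
Net primary income = -278.5
Net secondary income = 225.1 - 105.5 = 119.6
Current account = -2000.9 + (-278.5) + 119.6 = -2159.8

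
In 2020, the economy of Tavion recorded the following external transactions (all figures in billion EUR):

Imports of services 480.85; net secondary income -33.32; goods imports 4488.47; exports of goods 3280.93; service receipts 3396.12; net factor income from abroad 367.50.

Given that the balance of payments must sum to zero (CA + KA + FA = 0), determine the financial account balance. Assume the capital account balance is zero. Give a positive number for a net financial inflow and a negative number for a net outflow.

-2041.91

Goods balance = 3280.93 - 4488.47 = -1207.54
Services balance = 3396.12 - 480.85 = 2915.27
Trade balance (goods + services) = -1207.54 + 2915.27 = 1707.73
Net primary income = 367.50
Net secondary income = -33.32
Current account = 1707.73 + 367.50 + (-33.32) = 2041.91
Financial account = -(2041.91) = -2041.91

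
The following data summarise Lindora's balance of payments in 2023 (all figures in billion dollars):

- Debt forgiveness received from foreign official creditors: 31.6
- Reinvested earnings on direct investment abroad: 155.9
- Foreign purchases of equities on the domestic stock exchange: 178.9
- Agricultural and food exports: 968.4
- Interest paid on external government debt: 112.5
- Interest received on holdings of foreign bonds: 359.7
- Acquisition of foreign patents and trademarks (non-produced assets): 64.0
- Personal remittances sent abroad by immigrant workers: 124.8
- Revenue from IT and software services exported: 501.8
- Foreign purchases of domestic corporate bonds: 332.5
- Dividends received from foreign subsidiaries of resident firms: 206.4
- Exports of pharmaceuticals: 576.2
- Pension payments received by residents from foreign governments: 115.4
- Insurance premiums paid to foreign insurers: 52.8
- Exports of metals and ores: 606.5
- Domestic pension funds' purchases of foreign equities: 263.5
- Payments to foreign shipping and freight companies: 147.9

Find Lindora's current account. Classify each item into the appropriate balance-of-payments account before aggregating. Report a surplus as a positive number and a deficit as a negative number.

Goods: 968.4 + 606.5 + 576.2 = 2151.1
Services: -52.8 + 501.8 - 147.9 = 301.1
Primary income: -112.5 + 155.9 + 206.4 + 359.7 = 609.5
Secondary income: 115.4 - 124.8 = -9.4
Current account = 2151.1 + 301.1 + 609.5 + (-9.4) = 3052.3
(Excluded from the current account — capital account: debt forgiveness received from foreign official creditors 31.6, acquisition of foreign patents and trademarks (non-produced assets) 64.0; financial account: foreign purchases of equities on the domestic stock exchange 178.9, foreign purchases of domestic corporate bonds 332.5, domestic pension funds' purchases of foreign equities 263.5.)

3052.3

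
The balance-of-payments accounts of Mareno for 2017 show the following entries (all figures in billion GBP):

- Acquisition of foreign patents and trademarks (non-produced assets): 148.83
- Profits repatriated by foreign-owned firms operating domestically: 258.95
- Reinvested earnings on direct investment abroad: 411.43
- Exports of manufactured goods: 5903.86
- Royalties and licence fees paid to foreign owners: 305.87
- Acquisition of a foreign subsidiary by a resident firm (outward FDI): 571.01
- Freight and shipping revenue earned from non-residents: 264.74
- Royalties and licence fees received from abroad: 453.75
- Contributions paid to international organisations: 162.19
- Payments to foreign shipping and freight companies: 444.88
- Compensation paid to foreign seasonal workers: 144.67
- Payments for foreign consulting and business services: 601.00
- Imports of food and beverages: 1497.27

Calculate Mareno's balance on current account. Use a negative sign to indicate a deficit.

3618.95

Goods: -1497.27 + 5903.86 = 4406.59
Services: 453.75 - 305.87 - 601.00 + 264.74 - 444.88 = -633.26
Primary income: -144.67 + 411.43 - 258.95 = 7.81
Secondary income: -162.19
Current account = 4406.59 + (-633.26) + 7.81 + (-162.19) = 3618.95
(Excluded from the current account — capital account: acquisition of foreign patents and trademarks (non-produced assets) 148.83; financial account: acquisition of a foreign subsidiary by a resident firm (outward FDI) 571.01.)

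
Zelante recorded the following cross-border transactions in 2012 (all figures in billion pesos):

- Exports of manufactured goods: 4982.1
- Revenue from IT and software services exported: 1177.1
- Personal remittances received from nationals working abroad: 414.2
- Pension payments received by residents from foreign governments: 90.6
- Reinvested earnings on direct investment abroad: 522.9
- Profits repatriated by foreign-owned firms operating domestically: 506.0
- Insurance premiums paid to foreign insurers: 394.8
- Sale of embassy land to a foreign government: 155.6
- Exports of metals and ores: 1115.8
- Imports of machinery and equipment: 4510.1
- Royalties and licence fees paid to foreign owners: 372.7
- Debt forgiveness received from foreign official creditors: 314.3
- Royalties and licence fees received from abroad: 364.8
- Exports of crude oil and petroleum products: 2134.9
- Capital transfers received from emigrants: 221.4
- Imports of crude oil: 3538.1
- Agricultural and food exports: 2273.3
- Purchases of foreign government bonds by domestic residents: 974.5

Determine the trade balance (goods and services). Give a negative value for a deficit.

3232.3

Goods: -4510.1 + 2273.3 + 2134.9 + 4982.1 - 3538.1 + 1115.8 = 2457.9
Services: -394.8 + 364.8 + 1177.1 - 372.7 = 774.4
Trade balance = 2457.9 + 774.4 = 3232.3
(Excluded from the trade balance — secondary income: personal remittances received from nationals working abroad 414.2, pension payments received by residents from foreign governments 90.6; primary income: reinvested earnings on direct investment abroad 522.9, profits repatriated by foreign-owned firms operating domestically 506.0; capital account: sale of embassy land to a foreign government 155.6, debt forgiveness received from foreign official creditors 314.3, capital transfers received from emigrants 221.4; financial account: purchases of foreign government bonds by domestic residents 974.5.)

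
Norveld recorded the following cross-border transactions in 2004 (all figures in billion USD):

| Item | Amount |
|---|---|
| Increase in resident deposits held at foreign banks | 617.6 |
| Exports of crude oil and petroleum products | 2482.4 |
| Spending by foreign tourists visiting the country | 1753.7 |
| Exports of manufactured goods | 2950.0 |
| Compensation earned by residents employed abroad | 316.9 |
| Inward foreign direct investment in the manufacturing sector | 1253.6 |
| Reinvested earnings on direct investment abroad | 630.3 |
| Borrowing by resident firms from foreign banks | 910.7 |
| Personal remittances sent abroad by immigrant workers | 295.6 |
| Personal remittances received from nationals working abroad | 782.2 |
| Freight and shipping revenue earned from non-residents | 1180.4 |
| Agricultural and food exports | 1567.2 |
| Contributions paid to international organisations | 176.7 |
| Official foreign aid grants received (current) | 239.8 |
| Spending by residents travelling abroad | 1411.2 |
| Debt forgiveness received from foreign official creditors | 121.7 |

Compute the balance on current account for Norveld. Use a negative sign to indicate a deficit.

Goods: 2482.4 + 2950.0 + 1567.2 = 6999.6
Services: 1753.7 - 1411.2 + 1180.4 = 1522.9
Primary income: 316.9 + 630.3 = 947.2
Secondary income: 239.8 - 176.7 - 295.6 + 782.2 = 549.7
Current account = 6999.6 + 1522.9 + 947.2 + 549.7 = 10019.4
(Excluded from the current account — financial account: increase in resident deposits held at foreign banks 617.6, inward foreign direct investment in the manufacturing sector 1253.6, borrowing by resident firms from foreign banks 910.7; capital account: debt forgiveness received from foreign official creditors 121.7.)

10019.4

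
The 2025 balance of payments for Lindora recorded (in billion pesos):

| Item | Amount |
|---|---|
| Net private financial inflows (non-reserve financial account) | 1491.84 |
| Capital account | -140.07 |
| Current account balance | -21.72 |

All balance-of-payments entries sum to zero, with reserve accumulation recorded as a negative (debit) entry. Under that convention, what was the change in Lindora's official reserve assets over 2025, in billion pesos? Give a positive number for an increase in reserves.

1330.05

Official reserve transactions balance = -((-21.72) + (-140.07) + 1491.84) = -1330.05
An accumulation of reserves is recorded as a debit (negative entry), so the change in the stock of reserves is the negative of that balance.
Change in official reserves = -(-1330.05) = 1330.05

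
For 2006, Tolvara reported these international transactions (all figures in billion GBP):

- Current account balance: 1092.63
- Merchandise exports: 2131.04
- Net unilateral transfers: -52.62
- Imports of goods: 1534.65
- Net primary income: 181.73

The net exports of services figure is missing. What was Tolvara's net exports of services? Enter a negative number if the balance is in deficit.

367.13

Current account = goods balance + services balance + net primary income + net secondary income
Sum of the known components = 725.50
Net exports of services = CA - (known components) = 1092.63 - 725.50 = 367.13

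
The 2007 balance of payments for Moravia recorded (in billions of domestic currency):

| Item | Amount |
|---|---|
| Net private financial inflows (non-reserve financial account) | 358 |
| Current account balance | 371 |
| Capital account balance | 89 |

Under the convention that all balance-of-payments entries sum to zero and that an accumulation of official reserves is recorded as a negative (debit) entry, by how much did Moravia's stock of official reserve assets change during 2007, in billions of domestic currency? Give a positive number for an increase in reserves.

Official reserve transactions balance = -(371 + 89 + 358) = -818
An accumulation of reserves is recorded as a debit (negative entry), so the change in the stock of reserves is the negative of that balance.
Change in official reserves = -(-818) = 818

818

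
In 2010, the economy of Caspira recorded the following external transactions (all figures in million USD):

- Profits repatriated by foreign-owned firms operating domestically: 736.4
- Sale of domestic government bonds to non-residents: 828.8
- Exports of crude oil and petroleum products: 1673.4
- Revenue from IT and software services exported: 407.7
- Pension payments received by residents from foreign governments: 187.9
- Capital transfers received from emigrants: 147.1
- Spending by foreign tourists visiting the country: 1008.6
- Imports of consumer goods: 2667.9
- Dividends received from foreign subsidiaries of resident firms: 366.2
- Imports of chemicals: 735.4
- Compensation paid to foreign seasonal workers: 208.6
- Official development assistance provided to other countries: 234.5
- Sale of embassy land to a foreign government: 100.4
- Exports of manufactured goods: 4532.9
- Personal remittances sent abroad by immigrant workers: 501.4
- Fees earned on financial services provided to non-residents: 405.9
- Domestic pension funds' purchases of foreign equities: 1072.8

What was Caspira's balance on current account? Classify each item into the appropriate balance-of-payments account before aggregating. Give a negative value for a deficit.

Goods: 1673.4 - 2667.9 + 4532.9 - 735.4 = 2803.0
Services: 405.9 + 407.7 + 1008.6 = 1822.2
Primary income: -736.4 + 366.2 - 208.6 = -578.8
Secondary income: -501.4 - 234.5 + 187.9 = -548.0
Current account = 2803.0 + 1822.2 + (-578.8) + (-548.0) = 3498.4
(Excluded from the current account — financial account: sale of domestic government bonds to non-residents 828.8, domestic pension funds' purchases of foreign equities 1072.8; capital account: capital transfers received from emigrants 147.1, sale of embassy land to a foreign government 100.4.)

3498.4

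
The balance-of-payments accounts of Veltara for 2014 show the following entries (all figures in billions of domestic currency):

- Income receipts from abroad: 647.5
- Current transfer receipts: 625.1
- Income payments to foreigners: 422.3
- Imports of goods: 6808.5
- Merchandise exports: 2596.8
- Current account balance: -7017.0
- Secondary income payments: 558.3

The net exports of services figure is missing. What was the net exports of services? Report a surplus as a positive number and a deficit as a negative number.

-3097.3

Current account = goods balance + services balance + net primary income + net secondary income
Sum of the known components = -3919.7
Net exports of services = CA - (known components) = -7017.0 - (-3919.7) = -3097.3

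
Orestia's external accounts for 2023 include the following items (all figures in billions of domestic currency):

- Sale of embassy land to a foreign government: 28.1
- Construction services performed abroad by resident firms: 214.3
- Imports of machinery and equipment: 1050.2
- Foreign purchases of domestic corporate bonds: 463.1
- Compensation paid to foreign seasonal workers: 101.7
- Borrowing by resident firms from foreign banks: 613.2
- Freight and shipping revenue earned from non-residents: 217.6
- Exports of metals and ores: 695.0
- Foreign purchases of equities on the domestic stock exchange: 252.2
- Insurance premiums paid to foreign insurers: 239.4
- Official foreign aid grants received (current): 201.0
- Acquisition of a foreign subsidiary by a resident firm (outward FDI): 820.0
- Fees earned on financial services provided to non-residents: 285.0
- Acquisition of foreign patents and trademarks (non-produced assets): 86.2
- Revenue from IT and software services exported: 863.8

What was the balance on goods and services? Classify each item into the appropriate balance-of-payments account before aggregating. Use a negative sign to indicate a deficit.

986.1

Goods: -1050.2 + 695.0 = -355.2
Services: 863.8 + 214.3 + 217.6 - 239.4 + 285.0 = 1341.3
Trade balance = -355.2 + 1341.3 = 986.1
(Excluded from the trade balance — capital account: sale of embassy land to a foreign government 28.1, acquisition of foreign patents and trademarks (non-produced assets) 86.2; financial account: foreign purchases of domestic corporate bonds 463.1, borrowing by resident firms from foreign banks 613.2, foreign purchases of equities on the domestic stock exchange 252.2, acquisition of a foreign subsidiary by a resident firm (outward FDI) 820.0; primary income: compensation paid to foreign seasonal workers 101.7; secondary income: official foreign aid grants received (current) 201.0.)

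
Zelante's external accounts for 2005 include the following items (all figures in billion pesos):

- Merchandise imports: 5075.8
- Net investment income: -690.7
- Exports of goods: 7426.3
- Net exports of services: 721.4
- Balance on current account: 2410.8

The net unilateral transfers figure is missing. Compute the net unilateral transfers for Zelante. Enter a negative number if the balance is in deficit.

Current account = goods balance + services balance + net primary income + net secondary income
Sum of the known components = 2381.2
Net unilateral transfers = CA - (known components) = 2410.8 - 2381.2 = 29.6

29.6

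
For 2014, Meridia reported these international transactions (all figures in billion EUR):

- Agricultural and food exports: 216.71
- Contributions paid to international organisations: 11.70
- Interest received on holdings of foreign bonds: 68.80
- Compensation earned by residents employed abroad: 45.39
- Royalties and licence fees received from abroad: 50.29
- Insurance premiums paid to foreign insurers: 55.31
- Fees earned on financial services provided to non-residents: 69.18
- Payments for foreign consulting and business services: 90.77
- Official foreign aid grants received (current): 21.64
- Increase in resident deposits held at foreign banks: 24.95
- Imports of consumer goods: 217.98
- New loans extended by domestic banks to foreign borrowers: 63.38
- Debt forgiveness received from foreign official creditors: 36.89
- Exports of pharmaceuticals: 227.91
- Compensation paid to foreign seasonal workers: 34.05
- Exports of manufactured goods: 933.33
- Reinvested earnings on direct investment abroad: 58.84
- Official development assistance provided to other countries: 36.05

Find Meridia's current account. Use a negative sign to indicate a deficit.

Goods: 227.91 - 217.98 + 216.71 + 933.33 = 1159.97
Services: -55.31 + 50.29 - 90.77 + 69.18 = -26.61
Primary income: -34.05 + 45.39 + 68.80 + 58.84 = 138.98
Secondary income: -36.05 - 11.70 + 21.64 = -26.11
Current account = 1159.97 + (-26.61) + 138.98 + (-26.11) = 1246.23
(Excluded from the current account — financial account: increase in resident deposits held at foreign banks 24.95, new loans extended by domestic banks to foreign borrowers 63.38; capital account: debt forgiveness received from foreign official creditors 36.89.)

1246.23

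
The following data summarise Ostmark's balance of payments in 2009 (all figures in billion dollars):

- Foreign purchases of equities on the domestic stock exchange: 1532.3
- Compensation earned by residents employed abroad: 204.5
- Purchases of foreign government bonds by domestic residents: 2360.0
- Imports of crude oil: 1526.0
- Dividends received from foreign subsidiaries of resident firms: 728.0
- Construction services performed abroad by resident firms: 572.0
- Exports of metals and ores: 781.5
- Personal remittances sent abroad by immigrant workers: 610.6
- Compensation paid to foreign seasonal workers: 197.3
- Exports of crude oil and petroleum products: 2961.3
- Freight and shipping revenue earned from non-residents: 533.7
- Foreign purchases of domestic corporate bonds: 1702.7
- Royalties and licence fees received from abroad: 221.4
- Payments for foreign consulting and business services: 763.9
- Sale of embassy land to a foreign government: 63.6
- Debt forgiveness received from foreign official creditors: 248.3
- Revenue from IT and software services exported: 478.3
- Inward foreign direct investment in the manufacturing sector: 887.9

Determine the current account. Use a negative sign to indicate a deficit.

3382.9

Goods: -1526.0 + 781.5 + 2961.3 = 2216.8
Services: 221.4 + 533.7 + 572.0 + 478.3 - 763.9 = 1041.5
Primary income: 204.5 + 728.0 - 197.3 = 735.2
Secondary income: -610.6
Current account = 2216.8 + 1041.5 + 735.2 + (-610.6) = 3382.9
(Excluded from the current account — financial account: foreign purchases of equities on the domestic stock exchange 1532.3, purchases of foreign government bonds by domestic residents 2360.0, foreign purchases of domestic corporate bonds 1702.7, inward foreign direct investment in the manufacturing sector 887.9; capital account: sale of embassy land to a foreign government 63.6, debt forgiveness received from foreign official creditors 248.3.)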